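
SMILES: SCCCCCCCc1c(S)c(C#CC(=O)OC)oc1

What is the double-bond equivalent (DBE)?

6

Molecular formula from the SMILES: C15H20O3S2.
DoU = (2C + 2 + N − H − X)/2 = (2·15 + 2 + 0 − 20 − 0)/2 = 12/2 = 6.
(Structurally: 1 ring(s) + 5 π bond(s) = 6.)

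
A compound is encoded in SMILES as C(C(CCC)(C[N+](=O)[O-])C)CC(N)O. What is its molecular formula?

C9H20N2O3

Heavy atoms from the SMILES: 9 C, 2 N, 3 O.
Implicit hydrogens by atom environment:
  5 × C: 2 H each → 10
  2 × C: 3 H each → 6
  1 × C: 1 H
  1 × C: no H
  1 × N: 2 H
  1 × N (charge +1): no H
  1 × O: 1 H
  1 × O: no H
  1 × O (charge -1): no H
  Total hydrogens = 20.
Molecular formula: C9H20N2O3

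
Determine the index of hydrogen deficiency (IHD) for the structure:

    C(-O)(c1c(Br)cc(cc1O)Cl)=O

Molecular formula from the SMILES: C7H4BrClO3.
DoU = (2C + 2 + N − H − X)/2 = (2·7 + 2 + 0 − 4 − 2)/2 = 10/2 = 5.
(Structurally: 1 ring(s) + 4 π bond(s) = 5.)

5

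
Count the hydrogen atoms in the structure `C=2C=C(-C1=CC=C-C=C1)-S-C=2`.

8

Hydrogens are implicit in SMILES; fill each atom to its normal valence:
  8 × C (aromatic): 1 H each → 8
  2 × C (aromatic): no H
  1 × S (aromatic): no H
  Total hydrogens = 8.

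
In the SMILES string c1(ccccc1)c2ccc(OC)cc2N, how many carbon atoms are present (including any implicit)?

The symbol for carbon appears 13 times in the SMILES. Lowercase c denotes aromatic carbon and counts toward C.

13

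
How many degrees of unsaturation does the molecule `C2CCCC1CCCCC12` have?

2

Molecular formula from the SMILES: C10H18.
DoU = (2C + 2 + N − H − X)/2 = (2·10 + 2 + 0 − 18 − 0)/2 = 4/2 = 2.
(Structurally: 2 ring(s) + 0 π bond(s) = 2.)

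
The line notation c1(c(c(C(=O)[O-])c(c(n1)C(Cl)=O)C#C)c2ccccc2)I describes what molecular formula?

Heavy atoms from the SMILES: 15 C, 1 Cl, 1 I, 1 N, 3 O.
Implicit hydrogens by atom environment:
  6 × C (aromatic): no H
  5 × C (aromatic): 1 H each → 5
  3 × C: no H
  2 × O: no H
  1 × C: 1 H
  1 × Cl: no H
  1 × I: no H
  1 × N (aromatic): no H
  1 × O (charge -1): no H
  Total hydrogens = 6.
Net charge -1.
Molecular formula: C15H6ClINO3-

C15H6ClINO3-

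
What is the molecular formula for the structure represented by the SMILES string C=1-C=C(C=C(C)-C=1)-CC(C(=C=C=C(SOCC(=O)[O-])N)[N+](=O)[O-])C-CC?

C18H21N2O5S-

Heavy atoms from the SMILES: 18 C, 2 N, 5 O, 1 S.
Implicit hydrogens by atom environment:
  5 × C: no H
  4 × C: 2 H each → 8
  4 × C (aromatic): 1 H each → 4
  3 × O: no H
  2 × C: 3 H each → 6
  2 × C (aromatic): no H
  2 × O (charge -1): no H
  1 × C: 1 H
  1 × N: 2 H
  1 × N (charge +1): no H
  1 × S: no H
  Total hydrogens = 21.
Net charge -1.
Molecular formula: C18H21N2O5S-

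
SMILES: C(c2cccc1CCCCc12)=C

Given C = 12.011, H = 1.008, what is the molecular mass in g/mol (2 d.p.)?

Molecular formula: C12H14.
M = 12×12.011 + 14×1.008 = 158.24 g/mol.

158.24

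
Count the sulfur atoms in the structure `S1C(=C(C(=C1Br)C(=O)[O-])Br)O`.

The symbol for sulfur appears 1 time in the SMILES.

1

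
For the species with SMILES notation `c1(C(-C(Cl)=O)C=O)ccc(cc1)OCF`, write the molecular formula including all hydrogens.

C10H8ClFO3

Heavy atoms from the SMILES: 10 C, 1 Cl, 1 F, 3 O.
Implicit hydrogens by atom environment:
  4 × C (aromatic): 1 H each → 4
  3 × O: no H
  2 × C: 1 H each → 2
  2 × C (aromatic): no H
  1 × C: 2 H
  1 × C: no H
  1 × Cl: no H
  1 × F: no H
  Total hydrogens = 8.
Molecular formula: C10H8ClFO3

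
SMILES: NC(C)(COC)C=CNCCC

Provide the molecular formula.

Heavy atoms from the SMILES: 9 C, 2 N, 1 O.
Implicit hydrogens by atom environment:
  3 × C: 3 H each → 9
  3 × C: 2 H each → 6
  2 × C: 1 H each → 2
  1 × C: no H
  1 × N: 2 H
  1 × N: 1 H
  1 × O: no H
  Total hydrogens = 20.
Molecular formula: C9H20N2O

C9H20N2O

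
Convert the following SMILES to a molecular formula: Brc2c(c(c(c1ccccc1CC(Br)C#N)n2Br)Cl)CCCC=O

Heavy atoms from the SMILES: 3 Br, 17 C, 1 Cl, 2 N, 1 O.
Implicit hydrogens by atom environment:
  6 × C (aromatic): no H
  4 × C: 2 H each → 8
  4 × C (aromatic): 1 H each → 4
  3 × Br: no H
  2 × C: 1 H each → 2
  1 × C: no H
  1 × Cl: no H
  1 × N (aromatic): no H
  1 × N: no H
  1 × O: no H
  Total hydrogens = 14.
Molecular formula: C17H14Br3ClN2O

C17H14Br3ClN2O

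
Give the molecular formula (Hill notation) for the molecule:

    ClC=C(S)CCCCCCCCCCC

Heavy atoms from the SMILES: 13 C, 1 Cl, 1 S.
Implicit hydrogens by atom environment:
  10 × C: 2 H each → 20
  1 × C: 3 H
  1 × C: 1 H
  1 × C: no H
  1 × Cl: no H
  1 × S: 1 H
  Total hydrogens = 25.
Molecular formula: C13H25ClS

C13H25ClS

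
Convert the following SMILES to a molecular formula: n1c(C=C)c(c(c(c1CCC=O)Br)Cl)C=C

Heavy atoms from the SMILES: 1 Br, 12 C, 1 Cl, 1 N, 1 O.
Implicit hydrogens by atom environment:
  5 × C (aromatic): no H
  4 × C: 2 H each → 8
  3 × C: 1 H each → 3
  1 × Br: no H
  1 × Cl: no H
  1 × N (aromatic): no H
  1 × O: no H
  Total hydrogens = 11.
Molecular formula: C12H11BrClNO

C12H11BrClNO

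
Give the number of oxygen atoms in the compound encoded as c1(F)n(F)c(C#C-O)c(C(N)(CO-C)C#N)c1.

2

The symbol for oxygen appears 2 times in the SMILES.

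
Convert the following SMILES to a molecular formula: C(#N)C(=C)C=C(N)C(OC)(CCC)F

Heavy atoms from the SMILES: 10 C, 1 F, 2 N, 1 O.
Implicit hydrogens by atom environment:
  4 × C: no H
  3 × C: 2 H each → 6
  2 × C: 3 H each → 6
  1 × C: 1 H
  1 × F: no H
  1 × N: 2 H
  1 × N: no H
  1 × O: no H
  Total hydrogens = 15.
Molecular formula: C10H15FN2O

C10H15FN2O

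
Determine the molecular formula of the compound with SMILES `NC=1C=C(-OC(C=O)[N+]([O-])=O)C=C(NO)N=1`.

Heavy atoms from the SMILES: 7 C, 4 N, 5 O.
Implicit hydrogens by atom environment:
  3 × C (aromatic): no H
  3 × O: no H
  2 × C (aromatic): 1 H each → 2
  2 × C: 1 H each → 2
  1 × N: 2 H
  1 × N: 1 H
  1 × N (aromatic): no H
  1 × N (charge +1): no H
  1 × O: 1 H
  1 × O (charge -1): no H
  Total hydrogens = 8.
Molecular formula: C7H8N4O5

C7H8N4O5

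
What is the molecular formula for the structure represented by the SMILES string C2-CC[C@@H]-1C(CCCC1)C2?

Heavy atoms from the SMILES: 10 C.
Implicit hydrogens by atom environment:
  8 × C: 2 H each → 16
  2 × C: 1 H each → 2
  Total hydrogens = 18.
Molecular formula: C10H18

C10H18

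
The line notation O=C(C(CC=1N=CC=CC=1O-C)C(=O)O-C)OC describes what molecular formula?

C12H15NO5

Heavy atoms from the SMILES: 12 C, 1 N, 5 O.
Implicit hydrogens by atom environment:
  5 × O: no H
  3 × C: 3 H each → 9
  3 × C (aromatic): 1 H each → 3
  2 × C (aromatic): no H
  2 × C: no H
  1 × C: 2 H
  1 × C: 1 H
  1 × N (aromatic): no H
  Total hydrogens = 15.
Molecular formula: C12H15NO5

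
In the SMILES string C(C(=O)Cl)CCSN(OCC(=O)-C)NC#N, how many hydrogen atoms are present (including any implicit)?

12

Hydrogens are implicit in SMILES; fill each atom to its normal valence:
  4 × C: 2 H each → 8
  3 × C: no H
  3 × O: no H
  2 × N: no H
  1 × C: 3 H
  1 × Cl: no H
  1 × N: 1 H
  1 × S: no H
  Total hydrogens = 12.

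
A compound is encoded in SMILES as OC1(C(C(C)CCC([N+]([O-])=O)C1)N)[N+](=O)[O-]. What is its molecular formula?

C8H15N3O5

Heavy atoms from the SMILES: 8 C, 3 N, 5 O.
Implicit hydrogens by atom environment:
  3 × C: 2 H each → 6
  3 × C: 1 H each → 3
  2 × N (charge +1): no H
  2 × O: no H
  2 × O (charge -1): no H
  1 × C: 3 H
  1 × C: no H
  1 × N: 2 H
  1 × O: 1 H
  Total hydrogens = 15.
Molecular formula: C8H15N3O5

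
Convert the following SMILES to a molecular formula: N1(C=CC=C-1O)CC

Heavy atoms from the SMILES: 6 C, 1 N, 1 O.
Implicit hydrogens by atom environment:
  3 × C (aromatic): 1 H each → 3
  1 × C: 3 H
  1 × C: 2 H
  1 × C (aromatic): no H
  1 × N (aromatic): no H
  1 × O: 1 H
  Total hydrogens = 9.
Molecular formula: C6H9NO

C6H9NO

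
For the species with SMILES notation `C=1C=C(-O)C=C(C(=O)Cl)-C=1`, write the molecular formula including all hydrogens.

Heavy atoms from the SMILES: 7 C, 1 Cl, 2 O.
Implicit hydrogens by atom environment:
  4 × C (aromatic): 1 H each → 4
  2 × C (aromatic): no H
  1 × C: no H
  1 × Cl: no H
  1 × O: 1 H
  1 × O: no H
  Total hydrogens = 5.
Molecular formula: C7H5ClO2

C7H5ClO2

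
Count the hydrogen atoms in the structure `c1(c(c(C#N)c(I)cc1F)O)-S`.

Hydrogens are implicit in SMILES; fill each atom to its normal valence:
  5 × C (aromatic): no H
  1 × C (aromatic): 1 H
  1 × C: no H
  1 × F: no H
  1 × I: no H
  1 × N: no H
  1 × O: 1 H
  1 × S: 1 H
  Total hydrogens = 3.

3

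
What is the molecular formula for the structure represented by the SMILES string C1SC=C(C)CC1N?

Heavy atoms from the SMILES: 6 C, 1 N, 1 S.
Implicit hydrogens by atom environment:
  2 × C: 2 H each → 4
  2 × C: 1 H each → 2
  1 × C: 3 H
  1 × C: no H
  1 × N: 2 H
  1 × S: no H
  Total hydrogens = 11.
Molecular formula: C6H11NS

C6H11NS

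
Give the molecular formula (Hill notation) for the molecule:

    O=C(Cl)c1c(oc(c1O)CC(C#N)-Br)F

Heavy atoms from the SMILES: 1 Br, 8 C, 1 Cl, 1 F, 1 N, 3 O.
Implicit hydrogens by atom environment:
  4 × C (aromatic): no H
  2 × C: no H
  1 × Br: no H
  1 × C: 2 H
  1 × C: 1 H
  1 × Cl: no H
  1 × F: no H
  1 × N: no H
  1 × O: 1 H
  1 × O (aromatic): no H
  1 × O: no H
  Total hydrogens = 4.
Molecular formula: C8H4BrClFNO3

C8H4BrClFNO3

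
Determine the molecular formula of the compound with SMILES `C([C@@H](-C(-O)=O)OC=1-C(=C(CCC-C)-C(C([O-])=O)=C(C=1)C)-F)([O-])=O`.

[C15H15FO7]2-

Heavy atoms from the SMILES: 15 C, 1 F, 7 O.
Implicit hydrogens by atom environment:
  5 × C (aromatic): no H
  4 × O: no H
  3 × C: 2 H each → 6
  3 × C: no H
  2 × C: 3 H each → 6
  2 × O (charge -1): no H
  1 × C (aromatic): 1 H
  1 × C: 1 H
  1 × F: no H
  1 × O: 1 H
  Total hydrogens = 15.
Net charge -2.
Molecular formula: [C15H15FO7]2-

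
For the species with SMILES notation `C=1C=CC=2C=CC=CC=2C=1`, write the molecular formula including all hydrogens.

C10H8

Heavy atoms from the SMILES: 10 C.
Implicit hydrogens by atom environment:
  8 × C (aromatic): 1 H each → 8
  2 × C (aromatic): no H
  Total hydrogens = 8.
Molecular formula: C10H8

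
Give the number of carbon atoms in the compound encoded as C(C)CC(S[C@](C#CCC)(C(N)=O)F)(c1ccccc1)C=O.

17

The symbol for carbon appears 17 times in the SMILES. Lowercase c denotes aromatic carbon and counts toward C.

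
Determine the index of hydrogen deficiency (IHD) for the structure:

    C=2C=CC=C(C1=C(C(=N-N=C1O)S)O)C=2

8

Molecular formula from the SMILES: C10H8N2O2S.
DoU = (2C + 2 + N − H − X)/2 = (2·10 + 2 + 2 − 8 − 0)/2 = 16/2 = 8.
(Structurally: 2 ring(s) + 6 π bond(s) = 8.)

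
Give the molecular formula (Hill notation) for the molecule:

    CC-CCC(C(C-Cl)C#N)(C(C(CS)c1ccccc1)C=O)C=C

C20H26ClNOS

Heavy atoms from the SMILES: 20 C, 1 Cl, 1 N, 1 O, 1 S.
Implicit hydrogens by atom environment:
  6 × C: 2 H each → 12
  5 × C: 1 H each → 5
  5 × C (aromatic): 1 H each → 5
  2 × C: no H
  1 × C: 3 H
  1 × C (aromatic): no H
  1 × Cl: no H
  1 × N: no H
  1 × O: no H
  1 × S: 1 H
  Total hydrogens = 26.
Molecular formula: C20H26ClNOS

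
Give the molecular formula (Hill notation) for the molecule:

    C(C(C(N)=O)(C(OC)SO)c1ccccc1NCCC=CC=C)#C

Heavy atoms from the SMILES: 18 C, 2 N, 3 O, 1 S.
Implicit hydrogens by atom environment:
  5 × C: 1 H each → 5
  4 × C (aromatic): 1 H each → 4
  3 × C: 2 H each → 6
  3 × C: no H
  2 × C (aromatic): no H
  2 × O: no H
  1 × C: 3 H
  1 × N: 2 H
  1 × N: 1 H
  1 × O: 1 H
  1 × S: no H
  Total hydrogens = 22.
Molecular formula: C18H22N2O3S

C18H22N2O3S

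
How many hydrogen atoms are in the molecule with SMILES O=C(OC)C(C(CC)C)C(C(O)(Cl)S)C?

Hydrogens are implicit in SMILES; fill each atom to its normal valence:
  4 × C: 3 H each → 12
  3 × C: 1 H each → 3
  2 × C: no H
  2 × O: no H
  1 × C: 2 H
  1 × Cl: no H
  1 × O: 1 H
  1 × S: 1 H
  Total hydrogens = 19.

19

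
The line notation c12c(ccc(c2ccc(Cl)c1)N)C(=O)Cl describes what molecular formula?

C11H7Cl2NO

Heavy atoms from the SMILES: 11 C, 2 Cl, 1 N, 1 O.
Implicit hydrogens by atom environment:
  5 × C (aromatic): 1 H each → 5
  5 × C (aromatic): no H
  2 × Cl: no H
  1 × C: no H
  1 × N: 2 H
  1 × O: no H
  Total hydrogens = 7.
Molecular formula: C11H7Cl2NO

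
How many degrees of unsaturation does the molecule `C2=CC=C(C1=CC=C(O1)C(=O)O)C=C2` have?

Molecular formula from the SMILES: C11H8O3.
DoU = (2C + 2 + N − H − X)/2 = (2·11 + 2 + 0 − 8 − 0)/2 = 16/2 = 8.
(Structurally: 2 ring(s) + 6 π bond(s) = 8.)

8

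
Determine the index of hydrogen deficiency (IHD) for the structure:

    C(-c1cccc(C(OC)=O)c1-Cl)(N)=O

6

Molecular formula from the SMILES: C9H8ClNO3.
DoU = (2C + 2 + N − H − X)/2 = (2·9 + 2 + 1 − 8 − 1)/2 = 12/2 = 6.
(Structurally: 1 ring(s) + 5 π bond(s) = 6.)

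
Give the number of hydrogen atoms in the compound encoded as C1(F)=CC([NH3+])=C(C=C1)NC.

10

Hydrogens are implicit in SMILES; fill each atom to its normal valence:
  3 × C (aromatic): 1 H each → 3
  3 × C (aromatic): no H
  1 × C: 3 H
  1 × F: no H
  1 × N (charge +1): 3 H
  1 × N: 1 H
  Total hydrogens = 10.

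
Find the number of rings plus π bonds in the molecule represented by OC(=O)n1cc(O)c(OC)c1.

Molecular formula from the SMILES: C6H7NO4.
DoU = (2C + 2 + N − H − X)/2 = (2·6 + 2 + 1 − 7 − 0)/2 = 8/2 = 4.
(Structurally: 1 ring(s) + 3 π bond(s) = 4.)

4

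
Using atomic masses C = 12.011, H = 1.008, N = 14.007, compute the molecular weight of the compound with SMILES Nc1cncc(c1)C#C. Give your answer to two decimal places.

118.14

Molecular formula: C7H6N2.
M = 7×12.011 + 6×1.008 + 2×14.007 = 118.14 g/mol.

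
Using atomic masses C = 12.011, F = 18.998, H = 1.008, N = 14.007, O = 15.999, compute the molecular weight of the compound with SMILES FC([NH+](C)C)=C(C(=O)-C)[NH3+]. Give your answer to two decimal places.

Molecular formula: [C6H13FN2O]2+.
M = 6×12.011 + 1×18.998 + 13×1.008 + 2×14.007 + 1×15.999 = 148.18 g/mol.

148.18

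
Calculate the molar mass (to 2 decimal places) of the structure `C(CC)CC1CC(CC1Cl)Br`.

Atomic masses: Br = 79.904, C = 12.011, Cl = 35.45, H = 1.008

239.58

Molecular formula: C9H16BrCl.
M = 1×79.904 + 9×12.011 + 1×35.45 + 16×1.008 = 239.58 g/mol.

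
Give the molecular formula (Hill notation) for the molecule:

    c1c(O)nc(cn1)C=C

C6H6N2O

Heavy atoms from the SMILES: 6 C, 2 N, 1 O.
Implicit hydrogens by atom environment:
  2 × C (aromatic): 1 H each → 2
  2 × C (aromatic): no H
  2 × N (aromatic): no H
  1 × C: 2 H
  1 × C: 1 H
  1 × O: 1 H
  Total hydrogens = 6.
Molecular formula: C6H6N2O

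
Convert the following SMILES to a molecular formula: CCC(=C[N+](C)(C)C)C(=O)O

Heavy atoms from the SMILES: 8 C, 1 N, 2 O.
Implicit hydrogens by atom environment:
  4 × C: 3 H each → 12
  2 × C: no H
  1 × C: 2 H
  1 × C: 1 H
  1 × N (charge +1): no H
  1 × O: 1 H
  1 × O: no H
  Total hydrogens = 16.
Net charge +1.
Molecular formula: C8H16NO2+

C8H16NO2+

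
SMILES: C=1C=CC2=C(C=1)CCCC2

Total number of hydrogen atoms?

12

Hydrogens are implicit in SMILES; fill each atom to its normal valence:
  4 × C: 2 H each → 8
  4 × C (aromatic): 1 H each → 4
  2 × C (aromatic): no H
  Total hydrogens = 12.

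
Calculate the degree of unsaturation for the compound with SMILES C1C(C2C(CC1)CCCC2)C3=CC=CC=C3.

6

Molecular formula from the SMILES: C16H22.
DoU = (2C + 2 + N − H − X)/2 = (2·16 + 2 + 0 − 22 − 0)/2 = 12/2 = 6.
(Structurally: 3 ring(s) + 3 π bond(s) = 6.)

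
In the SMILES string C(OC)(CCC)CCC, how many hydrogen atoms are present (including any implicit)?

Hydrogens are implicit in SMILES; fill each atom to its normal valence:
  4 × C: 2 H each → 8
  3 × C: 3 H each → 9
  1 × C: 1 H
  1 × O: no H
  Total hydrogens = 18.

18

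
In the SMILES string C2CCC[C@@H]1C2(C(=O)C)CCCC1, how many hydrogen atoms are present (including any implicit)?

Hydrogens are implicit in SMILES; fill each atom to its normal valence:
  8 × C: 2 H each → 16
  2 × C: no H
  1 × C: 3 H
  1 × C: 1 H
  1 × O: no H
  Total hydrogens = 20.

20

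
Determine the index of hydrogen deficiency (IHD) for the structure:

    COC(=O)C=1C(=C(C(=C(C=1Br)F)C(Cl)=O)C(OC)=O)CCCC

7

Molecular formula from the SMILES: C15H15BrClFO5.
DoU = (2C + 2 + N − H − X)/2 = (2·15 + 2 + 0 − 15 − 3)/2 = 14/2 = 7.
(Structurally: 1 ring(s) + 6 π bond(s) = 7.)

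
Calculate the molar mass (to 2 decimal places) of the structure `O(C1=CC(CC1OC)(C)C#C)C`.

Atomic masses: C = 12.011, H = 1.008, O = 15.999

166.22

Molecular formula: C10H14O2.
M = 10×12.011 + 14×1.008 + 2×15.999 = 166.22 g/mol.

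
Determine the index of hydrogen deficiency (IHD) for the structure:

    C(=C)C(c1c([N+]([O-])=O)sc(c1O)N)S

5

Molecular formula from the SMILES: C7H8N2O3S2.
DoU = (2C + 2 + N − H − X)/2 = (2·7 + 2 + 2 − 8 − 0)/2 = 10/2 = 5.
(Structurally: 1 ring(s) + 4 π bond(s) = 5.)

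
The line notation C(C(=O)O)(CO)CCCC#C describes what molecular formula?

C8H12O3

Heavy atoms from the SMILES: 8 C, 3 O.
Implicit hydrogens by atom environment:
  4 × C: 2 H each → 8
  2 × C: 1 H each → 2
  2 × C: no H
  2 × O: 1 H each → 2
  1 × O: no H
  Total hydrogens = 12.
Molecular formula: C8H12O3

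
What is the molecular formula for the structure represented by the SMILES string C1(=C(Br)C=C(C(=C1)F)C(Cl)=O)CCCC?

Heavy atoms from the SMILES: 1 Br, 11 C, 1 Cl, 1 F, 1 O.
Implicit hydrogens by atom environment:
  4 × C (aromatic): no H
  3 × C: 2 H each → 6
  2 × C (aromatic): 1 H each → 2
  1 × Br: no H
  1 × C: 3 H
  1 × C: no H
  1 × Cl: no H
  1 × F: no H
  1 × O: no H
  Total hydrogens = 11.
Molecular formula: C11H11BrClFO

C11H11BrClFO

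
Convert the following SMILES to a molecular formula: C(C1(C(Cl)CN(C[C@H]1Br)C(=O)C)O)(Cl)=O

Heavy atoms from the SMILES: 1 Br, 8 C, 2 Cl, 1 N, 3 O.
Implicit hydrogens by atom environment:
  3 × C: no H
  2 × C: 2 H each → 4
  2 × C: 1 H each → 2
  2 × Cl: no H
  2 × O: no H
  1 × Br: no H
  1 × C: 3 H
  1 × N: no H
  1 × O: 1 H
  Total hydrogens = 10.
Molecular formula: C8H10BrCl2NO3

C8H10BrCl2NO3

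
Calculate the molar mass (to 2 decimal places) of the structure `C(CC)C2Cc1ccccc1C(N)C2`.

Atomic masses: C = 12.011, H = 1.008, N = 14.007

Molecular formula: C13H19N.
M = 13×12.011 + 19×1.008 + 1×14.007 = 189.30 g/mol.

189.30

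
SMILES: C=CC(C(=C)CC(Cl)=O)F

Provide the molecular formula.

C7H8ClFO

Heavy atoms from the SMILES: 7 C, 1 Cl, 1 F, 1 O.
Implicit hydrogens by atom environment:
  3 × C: 2 H each → 6
  2 × C: 1 H each → 2
  2 × C: no H
  1 × Cl: no H
  1 × F: no H
  1 × O: no H
  Total hydrogens = 8.
Molecular formula: C7H8ClFO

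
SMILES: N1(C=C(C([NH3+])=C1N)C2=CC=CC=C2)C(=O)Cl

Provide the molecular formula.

Heavy atoms from the SMILES: 11 C, 1 Cl, 3 N, 1 O.
Implicit hydrogens by atom environment:
  6 × C (aromatic): 1 H each → 6
  4 × C (aromatic): no H
  1 × C: no H
  1 × Cl: no H
  1 × N (charge +1): 3 H
  1 × N: 2 H
  1 × N (aromatic): no H
  1 × O: no H
  Total hydrogens = 11.
Net charge +1.
Molecular formula: C11H11ClN3O+

C11H11ClN3O+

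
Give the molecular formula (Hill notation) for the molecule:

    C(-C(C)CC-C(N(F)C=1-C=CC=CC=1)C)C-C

Heavy atoms from the SMILES: 15 C, 1 F, 1 N.
Implicit hydrogens by atom environment:
  5 × C (aromatic): 1 H each → 5
  4 × C: 2 H each → 8
  3 × C: 3 H each → 9
  2 × C: 1 H each → 2
  1 × C (aromatic): no H
  1 × F: no H
  1 × N: no H
  Total hydrogens = 24.
Molecular formula: C15H24FN

C15H24FN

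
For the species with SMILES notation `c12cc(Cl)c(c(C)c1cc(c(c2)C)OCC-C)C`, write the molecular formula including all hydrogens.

C16H19ClO

Heavy atoms from the SMILES: 16 C, 1 Cl, 1 O.
Implicit hydrogens by atom environment:
  7 × C (aromatic): no H
  4 × C: 3 H each → 12
  3 × C (aromatic): 1 H each → 3
  2 × C: 2 H each → 4
  1 × Cl: no H
  1 × O: no H
  Total hydrogens = 19.
Molecular formula: C16H19ClO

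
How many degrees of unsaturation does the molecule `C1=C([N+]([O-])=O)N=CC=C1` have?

5

Molecular formula from the SMILES: C5H4N2O2.
DoU = (2C + 2 + N − H − X)/2 = (2·5 + 2 + 2 − 4 − 0)/2 = 10/2 = 5.
(Structurally: 1 ring(s) + 4 π bond(s) = 5.)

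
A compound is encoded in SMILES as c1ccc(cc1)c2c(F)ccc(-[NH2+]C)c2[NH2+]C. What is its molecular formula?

[C14H17FN2]2+

Heavy atoms from the SMILES: 14 C, 1 F, 2 N.
Implicit hydrogens by atom environment:
  7 × C (aromatic): 1 H each → 7
  5 × C (aromatic): no H
  2 × C: 3 H each → 6
  2 × N (charge +1): 2 H each → 4
  1 × F: no H
  Total hydrogens = 17.
Net charge +2.
Molecular formula: [C14H17FN2]2+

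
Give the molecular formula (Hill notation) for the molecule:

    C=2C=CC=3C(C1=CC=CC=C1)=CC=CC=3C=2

Heavy atoms from the SMILES: 16 C.
Implicit hydrogens by atom environment:
  12 × C (aromatic): 1 H each → 12
  4 × C (aromatic): no H
  Total hydrogens = 12.
Molecular formula: C16H12

C16H12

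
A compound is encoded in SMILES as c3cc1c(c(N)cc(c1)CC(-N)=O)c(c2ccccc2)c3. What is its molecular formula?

Heavy atoms from the SMILES: 18 C, 2 N, 1 O.
Implicit hydrogens by atom environment:
  10 × C (aromatic): 1 H each → 10
  6 × C (aromatic): no H
  2 × N: 2 H each → 4
  1 × C: 2 H
  1 × C: no H
  1 × O: no H
  Total hydrogens = 16.
Molecular formula: C18H16N2O

C18H16N2O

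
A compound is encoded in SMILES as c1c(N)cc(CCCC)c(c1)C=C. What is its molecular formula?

Heavy atoms from the SMILES: 12 C, 1 N.
Implicit hydrogens by atom environment:
  4 × C: 2 H each → 8
  3 × C (aromatic): 1 H each → 3
  3 × C (aromatic): no H
  1 × C: 3 H
  1 × C: 1 H
  1 × N: 2 H
  Total hydrogens = 17.
Molecular formula: C12H17N

C12H17N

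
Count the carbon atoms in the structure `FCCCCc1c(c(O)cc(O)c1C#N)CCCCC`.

The symbol for carbon appears 16 times in the SMILES. Lowercase c denotes aromatic carbon and counts toward C.

16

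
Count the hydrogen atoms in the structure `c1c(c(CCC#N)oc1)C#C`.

7

Hydrogens are implicit in SMILES; fill each atom to its normal valence:
  2 × C: 2 H each → 4
  2 × C (aromatic): 1 H each → 2
  2 × C (aromatic): no H
  2 × C: no H
  1 × C: 1 H
  1 × N: no H
  1 × O (aromatic): no H
  Total hydrogens = 7.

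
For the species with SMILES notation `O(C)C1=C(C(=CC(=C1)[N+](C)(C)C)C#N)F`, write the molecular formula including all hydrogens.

Heavy atoms from the SMILES: 11 C, 1 F, 2 N, 1 O.
Implicit hydrogens by atom environment:
  4 × C: 3 H each → 12
  4 × C (aromatic): no H
  2 × C (aromatic): 1 H each → 2
  1 × C: no H
  1 × F: no H
  1 × N (charge +1): no H
  1 × N: no H
  1 × O: no H
  Total hydrogens = 14.
Net charge +1.
Molecular formula: C11H14FN2O+

C11H14FN2O+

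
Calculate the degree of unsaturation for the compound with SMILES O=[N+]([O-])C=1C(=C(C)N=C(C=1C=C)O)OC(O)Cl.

Molecular formula from the SMILES: C9H9ClN2O5.
DoU = (2C + 2 + N − H − X)/2 = (2·9 + 2 + 2 − 9 − 1)/2 = 12/2 = 6.
(Structurally: 1 ring(s) + 5 π bond(s) = 6.)

6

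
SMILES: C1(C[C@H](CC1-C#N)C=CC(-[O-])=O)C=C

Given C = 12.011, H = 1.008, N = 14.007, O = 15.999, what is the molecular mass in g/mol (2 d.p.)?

190.22

Molecular formula: C11H12NO2-.
M = 11×12.011 + 12×1.008 + 1×14.007 + 2×15.999 = 190.22 g/mol.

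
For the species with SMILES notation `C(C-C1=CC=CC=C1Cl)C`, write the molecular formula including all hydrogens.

C9H11Cl

Heavy atoms from the SMILES: 9 C, 1 Cl.
Implicit hydrogens by atom environment:
  4 × C (aromatic): 1 H each → 4
  2 × C: 2 H each → 4
  2 × C (aromatic): no H
  1 × C: 3 H
  1 × Cl: no H
  Total hydrogens = 11.
Molecular formula: C9H11Cl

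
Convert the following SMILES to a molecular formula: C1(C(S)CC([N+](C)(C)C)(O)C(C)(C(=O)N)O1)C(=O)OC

Heavy atoms from the SMILES: 12 C, 2 N, 5 O, 1 S.
Implicit hydrogens by atom environment:
  5 × C: 3 H each → 15
  4 × C: no H
  4 × O: no H
  2 × C: 1 H each → 2
  1 × C: 2 H
  1 × N: 2 H
  1 × N (charge +1): no H
  1 × O: 1 H
  1 × S: 1 H
  Total hydrogens = 23.
Net charge +1.
Molecular formula: C12H23N2O5S+

C12H23N2O5S+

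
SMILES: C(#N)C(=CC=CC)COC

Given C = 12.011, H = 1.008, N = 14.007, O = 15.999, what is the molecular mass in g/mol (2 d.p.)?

Molecular formula: C8H11NO.
M = 8×12.011 + 11×1.008 + 1×14.007 + 1×15.999 = 137.18 g/mol.

137.18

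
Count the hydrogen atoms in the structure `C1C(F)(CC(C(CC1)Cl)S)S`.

12

Hydrogens are implicit in SMILES; fill each atom to its normal valence:
  4 × C: 2 H each → 8
  2 × C: 1 H each → 2
  2 × S: 1 H each → 2
  1 × C: no H
  1 × Cl: no H
  1 × F: no H
  Total hydrogens = 12.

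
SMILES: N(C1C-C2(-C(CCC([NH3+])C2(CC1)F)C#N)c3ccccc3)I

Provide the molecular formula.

C17H22FIN3+

Heavy atoms from the SMILES: 17 C, 1 F, 1 I, 3 N.
Implicit hydrogens by atom environment:
  5 × C: 2 H each → 10
  5 × C (aromatic): 1 H each → 5
  3 × C: 1 H each → 3
  3 × C: no H
  1 × C (aromatic): no H
  1 × F: no H
  1 × I: no H
  1 × N (charge +1): 3 H
  1 × N: 1 H
  1 × N: no H
  Total hydrogens = 22.
Net charge +1.
Molecular formula: C17H22FIN3+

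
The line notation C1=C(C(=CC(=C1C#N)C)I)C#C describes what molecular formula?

Heavy atoms from the SMILES: 10 C, 1 I, 1 N.
Implicit hydrogens by atom environment:
  4 × C (aromatic): no H
  2 × C (aromatic): 1 H each → 2
  2 × C: no H
  1 × C: 3 H
  1 × C: 1 H
  1 × I: no H
  1 × N: no H
  Total hydrogens = 6.
Molecular formula: C10H6IN

C10H6IN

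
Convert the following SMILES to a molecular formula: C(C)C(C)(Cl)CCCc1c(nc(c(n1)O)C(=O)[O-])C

C13H18ClN2O3-

Heavy atoms from the SMILES: 13 C, 1 Cl, 2 N, 3 O.
Implicit hydrogens by atom environment:
  4 × C: 2 H each → 8
  4 × C (aromatic): no H
  3 × C: 3 H each → 9
  2 × C: no H
  2 × N (aromatic): no H
  1 × Cl: no H
  1 × O: 1 H
  1 × O: no H
  1 × O (charge -1): no H
  Total hydrogens = 18.
Net charge -1.
Molecular formula: C13H18ClN2O3-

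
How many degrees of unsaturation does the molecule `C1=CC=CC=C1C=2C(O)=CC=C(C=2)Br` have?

8

Molecular formula from the SMILES: C12H9BrO.
DoU = (2C + 2 + N − H − X)/2 = (2·12 + 2 + 0 − 9 − 1)/2 = 16/2 = 8.
(Structurally: 2 ring(s) + 6 π bond(s) = 8.)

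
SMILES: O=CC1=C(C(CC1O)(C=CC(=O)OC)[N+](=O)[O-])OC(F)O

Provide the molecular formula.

Heavy atoms from the SMILES: 11 C, 1 F, 1 N, 8 O.
Implicit hydrogens by atom environment:
  5 × C: 1 H each → 5
  5 × O: no H
  4 × C: no H
  2 × O: 1 H each → 2
  1 × C: 3 H
  1 × C: 2 H
  1 × F: no H
  1 × N (charge +1): no H
  1 × O (charge -1): no H
  Total hydrogens = 12.
Molecular formula: C11H12FNO8

C11H12FNO8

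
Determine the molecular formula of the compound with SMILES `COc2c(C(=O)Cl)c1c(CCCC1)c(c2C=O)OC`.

C14H15ClO4

Heavy atoms from the SMILES: 14 C, 1 Cl, 4 O.
Implicit hydrogens by atom environment:
  6 × C (aromatic): no H
  4 × C: 2 H each → 8
  4 × O: no H
  2 × C: 3 H each → 6
  1 × C: 1 H
  1 × C: no H
  1 × Cl: no H
  Total hydrogens = 15.
Molecular formula: C14H15ClO4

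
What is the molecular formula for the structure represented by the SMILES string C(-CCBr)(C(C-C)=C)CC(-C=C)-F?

Heavy atoms from the SMILES: 1 Br, 11 C, 1 F.
Implicit hydrogens by atom environment:
  6 × C: 2 H each → 12
  3 × C: 1 H each → 3
  1 × Br: no H
  1 × C: 3 H
  1 × C: no H
  1 × F: no H
  Total hydrogens = 18.
Molecular formula: C11H18BrF

C11H18BrF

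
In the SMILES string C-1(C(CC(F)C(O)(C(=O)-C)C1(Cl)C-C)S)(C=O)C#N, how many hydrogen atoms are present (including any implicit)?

Hydrogens are implicit in SMILES; fill each atom to its normal valence:
  5 × C: no H
  3 × C: 1 H each → 3
  2 × C: 3 H each → 6
  2 × C: 2 H each → 4
  2 × O: no H
  1 × Cl: no H
  1 × F: no H
  1 × N: no H
  1 × O: 1 H
  1 × S: 1 H
  Total hydrogens = 15.

15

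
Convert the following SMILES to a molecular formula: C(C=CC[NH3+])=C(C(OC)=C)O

Heavy atoms from the SMILES: 8 C, 1 N, 2 O.
Implicit hydrogens by atom environment:
  3 × C: 1 H each → 3
  2 × C: 2 H each → 4
  2 × C: no H
  1 × C: 3 H
  1 × N (charge +1): 3 H
  1 × O: 1 H
  1 × O: no H
  Total hydrogens = 14.
Net charge +1.
Molecular formula: C8H14NO2+

C8H14NO2+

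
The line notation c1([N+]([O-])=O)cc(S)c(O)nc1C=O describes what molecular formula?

Heavy atoms from the SMILES: 6 C, 2 N, 4 O, 1 S.
Implicit hydrogens by atom environment:
  4 × C (aromatic): no H
  2 × O: no H
  1 × C (aromatic): 1 H
  1 × C: 1 H
  1 × N (aromatic): no H
  1 × N (charge +1): no H
  1 × O: 1 H
  1 × O (charge -1): no H
  1 × S: 1 H
  Total hydrogens = 4.
Molecular formula: C6H4N2O4S

C6H4N2O4S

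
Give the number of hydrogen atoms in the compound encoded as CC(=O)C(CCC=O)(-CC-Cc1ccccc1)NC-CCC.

29

Hydrogens are implicit in SMILES; fill each atom to its normal valence:
  8 × C: 2 H each → 16
  5 × C (aromatic): 1 H each → 5
  2 × C: 3 H each → 6
  2 × C: no H
  2 × O: no H
  1 × C: 1 H
  1 × C (aromatic): no H
  1 × N: 1 H
  Total hydrogens = 29.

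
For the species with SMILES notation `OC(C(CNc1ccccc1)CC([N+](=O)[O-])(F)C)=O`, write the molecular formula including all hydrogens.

Heavy atoms from the SMILES: 12 C, 1 F, 2 N, 4 O.
Implicit hydrogens by atom environment:
  5 × C (aromatic): 1 H each → 5
  2 × C: 2 H each → 4
  2 × C: no H
  2 × O: no H
  1 × C: 3 H
  1 × C: 1 H
  1 × C (aromatic): no H
  1 × F: no H
  1 × N: 1 H
  1 × N (charge +1): no H
  1 × O: 1 H
  1 × O (charge -1): no H
  Total hydrogens = 15.
Molecular formula: C12H15FN2O4

C12H15FN2O4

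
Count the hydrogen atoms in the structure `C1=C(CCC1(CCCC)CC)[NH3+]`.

Hydrogens are implicit in SMILES; fill each atom to its normal valence:
  6 × C: 2 H each → 12
  2 × C: 3 H each → 6
  2 × C: no H
  1 × C: 1 H
  1 × N (charge +1): 3 H
  Total hydrogens = 22.

22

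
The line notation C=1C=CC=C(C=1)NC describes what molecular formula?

C7H9N

Heavy atoms from the SMILES: 7 C, 1 N.
Implicit hydrogens by atom environment:
  5 × C (aromatic): 1 H each → 5
  1 × C: 3 H
  1 × C (aromatic): no H
  1 × N: 1 H
  Total hydrogens = 9.
Molecular formula: C7H9N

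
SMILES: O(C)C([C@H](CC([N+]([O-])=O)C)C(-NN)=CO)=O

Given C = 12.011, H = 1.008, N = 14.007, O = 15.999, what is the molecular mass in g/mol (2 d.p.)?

Molecular formula: C8H15N3O5.
M = 8×12.011 + 15×1.008 + 3×14.007 + 5×15.999 = 233.22 g/mol.

233.22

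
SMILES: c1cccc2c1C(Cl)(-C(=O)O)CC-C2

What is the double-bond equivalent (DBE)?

Molecular formula from the SMILES: C11H11ClO2.
DoU = (2C + 2 + N − H − X)/2 = (2·11 + 2 + 0 − 11 − 1)/2 = 12/2 = 6.
(Structurally: 2 ring(s) + 4 π bond(s) = 6.)

6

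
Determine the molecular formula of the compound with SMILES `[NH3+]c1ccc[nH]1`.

C4H7N2+

Heavy atoms from the SMILES: 4 C, 2 N.
Implicit hydrogens by atom environment:
  3 × C (aromatic): 1 H each → 3
  1 × C (aromatic): no H
  1 × N (charge +1): 3 H
  1 × N (aromatic): 1 H
  Total hydrogens = 7.
Net charge +1.
Molecular formula: C4H7N2+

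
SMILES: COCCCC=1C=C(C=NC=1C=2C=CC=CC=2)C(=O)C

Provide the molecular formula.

C17H19NO2

Heavy atoms from the SMILES: 17 C, 1 N, 2 O.
Implicit hydrogens by atom environment:
  7 × C (aromatic): 1 H each → 7
  4 × C (aromatic): no H
  3 × C: 2 H each → 6
  2 × C: 3 H each → 6
  2 × O: no H
  1 × C: no H
  1 × N (aromatic): no H
  Total hydrogens = 19.
Molecular formula: C17H19NO2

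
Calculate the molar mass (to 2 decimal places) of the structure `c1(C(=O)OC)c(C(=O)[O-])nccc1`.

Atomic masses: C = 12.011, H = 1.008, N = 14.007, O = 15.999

180.14

Molecular formula: C8H6NO4-.
M = 8×12.011 + 6×1.008 + 1×14.007 + 4×15.999 = 180.14 g/mol.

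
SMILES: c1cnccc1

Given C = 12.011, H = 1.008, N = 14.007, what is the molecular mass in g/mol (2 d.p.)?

79.10

Molecular formula: C5H5N.
M = 5×12.011 + 5×1.008 + 1×14.007 = 79.10 g/mol.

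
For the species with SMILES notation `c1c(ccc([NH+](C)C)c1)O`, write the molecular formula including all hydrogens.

Heavy atoms from the SMILES: 8 C, 1 N, 1 O.
Implicit hydrogens by atom environment:
  4 × C (aromatic): 1 H each → 4
  2 × C: 3 H each → 6
  2 × C (aromatic): no H
  1 × N (charge +1): 1 H
  1 × O: 1 H
  Total hydrogens = 12.
Net charge +1.
Molecular formula: C8H12NO+

C8H12NO+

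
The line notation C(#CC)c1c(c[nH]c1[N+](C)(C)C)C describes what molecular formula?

C11H17N2+

Heavy atoms from the SMILES: 11 C, 2 N.
Implicit hydrogens by atom environment:
  5 × C: 3 H each → 15
  3 × C (aromatic): no H
  2 × C: no H
  1 × C (aromatic): 1 H
  1 × N (aromatic): 1 H
  1 × N (charge +1): no H
  Total hydrogens = 17.
Net charge +1.
Molecular formula: C11H17N2+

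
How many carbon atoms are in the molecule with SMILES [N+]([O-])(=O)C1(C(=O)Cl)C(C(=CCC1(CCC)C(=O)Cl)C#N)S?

The symbol for carbon appears 12 times in the SMILES. (Cl is a single chlorine, not C + l.)

12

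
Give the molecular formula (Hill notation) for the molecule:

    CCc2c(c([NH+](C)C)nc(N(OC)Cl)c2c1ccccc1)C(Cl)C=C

C19H24Cl2N3O+

Heavy atoms from the SMILES: 19 C, 2 Cl, 3 N, 1 O.
Implicit hydrogens by atom environment:
  6 × C (aromatic): no H
  5 × C (aromatic): 1 H each → 5
  4 × C: 3 H each → 12
  2 × C: 2 H each → 4
  2 × C: 1 H each → 2
  2 × Cl: no H
  1 × N (charge +1): 1 H
  1 × N (aromatic): no H
  1 × N: no H
  1 × O: no H
  Total hydrogens = 24.
Net charge +1.
Molecular formula: C19H24Cl2N3O+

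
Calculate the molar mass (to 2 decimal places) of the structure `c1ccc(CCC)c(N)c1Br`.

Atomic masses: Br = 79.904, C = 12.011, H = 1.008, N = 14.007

214.11

Molecular formula: C9H12BrN.
M = 1×79.904 + 9×12.011 + 12×1.008 + 1×14.007 = 214.11 g/mol.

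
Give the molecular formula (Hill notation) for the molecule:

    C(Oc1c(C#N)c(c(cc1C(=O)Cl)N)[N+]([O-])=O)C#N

Heavy atoms from the SMILES: 10 C, 1 Cl, 4 N, 4 O.
Implicit hydrogens by atom environment:
  5 × C (aromatic): no H
  3 × C: no H
  3 × O: no H
  2 × N: no H
  1 × C: 2 H
  1 × C (aromatic): 1 H
  1 × Cl: no H
  1 × N: 2 H
  1 × N (charge +1): no H
  1 × O (charge -1): no H
  Total hydrogens = 5.
Molecular formula: C10H5ClN4O4

C10H5ClN4O4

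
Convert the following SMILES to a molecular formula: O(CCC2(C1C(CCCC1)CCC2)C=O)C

C14H24O2

Heavy atoms from the SMILES: 14 C, 2 O.
Implicit hydrogens by atom environment:
  9 × C: 2 H each → 18
  3 × C: 1 H each → 3
  2 × O: no H
  1 × C: 3 H
  1 × C: no H
  Total hydrogens = 24.
Molecular formula: C14H24O2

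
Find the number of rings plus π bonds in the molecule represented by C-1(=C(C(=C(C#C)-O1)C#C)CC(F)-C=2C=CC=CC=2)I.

Molecular formula from the SMILES: C16H10FIO.
DoU = (2C + 2 + N − H − X)/2 = (2·16 + 2 + 0 − 10 − 2)/2 = 22/2 = 11.
(Structurally: 2 ring(s) + 9 π bond(s) = 11.)

11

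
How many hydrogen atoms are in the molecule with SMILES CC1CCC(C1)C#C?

Hydrogens are implicit in SMILES; fill each atom to its normal valence:
  3 × C: 2 H each → 6
  3 × C: 1 H each → 3
  1 × C: 3 H
  1 × C: no H
  Total hydrogens = 12.

12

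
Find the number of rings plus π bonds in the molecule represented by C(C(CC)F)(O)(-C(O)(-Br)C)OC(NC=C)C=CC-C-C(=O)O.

Molecular formula from the SMILES: C14H23BrFNO5.
DoU = (2C + 2 + N − H − X)/2 = (2·14 + 2 + 1 − 23 − 2)/2 = 6/2 = 3.
(Structurally: 0 ring(s) + 3 π bond(s) = 3.)

3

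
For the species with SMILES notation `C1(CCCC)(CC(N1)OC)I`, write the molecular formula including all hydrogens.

C8H16INO

Heavy atoms from the SMILES: 8 C, 1 I, 1 N, 1 O.
Implicit hydrogens by atom environment:
  4 × C: 2 H each → 8
  2 × C: 3 H each → 6
  1 × C: 1 H
  1 × C: no H
  1 × I: no H
  1 × N: 1 H
  1 × O: no H
  Total hydrogens = 16.
Molecular formula: C8H16INO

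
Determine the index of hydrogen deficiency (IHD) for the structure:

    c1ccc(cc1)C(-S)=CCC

Molecular formula from the SMILES: C10H12S.
DoU = (2C + 2 + N − H − X)/2 = (2·10 + 2 + 0 − 12 − 0)/2 = 10/2 = 5.
(Structurally: 1 ring(s) + 4 π bond(s) = 5.)

5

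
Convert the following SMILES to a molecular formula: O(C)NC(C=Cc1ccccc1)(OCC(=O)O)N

Heavy atoms from the SMILES: 12 C, 2 N, 4 O.
Implicit hydrogens by atom environment:
  5 × C (aromatic): 1 H each → 5
  3 × O: no H
  2 × C: 1 H each → 2
  2 × C: no H
  1 × C: 3 H
  1 × C: 2 H
  1 × C (aromatic): no H
  1 × N: 2 H
  1 × N: 1 H
  1 × O: 1 H
  Total hydrogens = 16.
Molecular formula: C12H16N2O4

C12H16N2O4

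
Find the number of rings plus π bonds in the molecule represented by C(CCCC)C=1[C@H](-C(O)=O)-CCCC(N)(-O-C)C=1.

3

Molecular formula from the SMILES: C14H25NO3.
DoU = (2C + 2 + N − H − X)/2 = (2·14 + 2 + 1 − 25 − 0)/2 = 6/2 = 3.
(Structurally: 1 ring(s) + 2 π bond(s) = 3.)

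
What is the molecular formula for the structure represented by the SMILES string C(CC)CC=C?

Heavy atoms from the SMILES: 6 C.
Implicit hydrogens by atom environment:
  4 × C: 2 H each → 8
  1 × C: 3 H
  1 × C: 1 H
  Total hydrogens = 12.
Molecular formula: C6H12

C6H12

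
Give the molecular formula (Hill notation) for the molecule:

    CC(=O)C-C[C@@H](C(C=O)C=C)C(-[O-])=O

C10H13O4-

Heavy atoms from the SMILES: 10 C, 4 O.
Implicit hydrogens by atom environment:
  4 × C: 1 H each → 4
  3 × C: 2 H each → 6
  3 × O: no H
  2 × C: no H
  1 × C: 3 H
  1 × O (charge -1): no H
  Total hydrogens = 13.
Net charge -1.
Molecular formula: C10H13O4-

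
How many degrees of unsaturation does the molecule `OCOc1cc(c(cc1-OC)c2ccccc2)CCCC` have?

8

Molecular formula from the SMILES: C18H22O3.
DoU = (2C + 2 + N − H − X)/2 = (2·18 + 2 + 0 − 22 − 0)/2 = 16/2 = 8.
(Structurally: 2 ring(s) + 6 π bond(s) = 8.)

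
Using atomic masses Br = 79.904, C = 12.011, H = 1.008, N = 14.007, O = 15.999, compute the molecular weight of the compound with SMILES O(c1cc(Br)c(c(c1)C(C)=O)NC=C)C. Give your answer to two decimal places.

Molecular formula: C11H12BrNO2.
M = 1×79.904 + 11×12.011 + 12×1.008 + 1×14.007 + 2×15.999 = 270.13 g/mol.

270.13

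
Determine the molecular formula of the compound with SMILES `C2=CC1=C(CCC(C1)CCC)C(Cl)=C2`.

Heavy atoms from the SMILES: 13 C, 1 Cl.
Implicit hydrogens by atom environment:
  5 × C: 2 H each → 10
  3 × C (aromatic): 1 H each → 3
  3 × C (aromatic): no H
  1 × C: 3 H
  1 × C: 1 H
  1 × Cl: no H
  Total hydrogens = 17.
Molecular formula: C13H17Cl

C13H17Cl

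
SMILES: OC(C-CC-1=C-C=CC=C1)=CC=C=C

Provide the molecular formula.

C13H14O

Heavy atoms from the SMILES: 13 C, 1 O.
Implicit hydrogens by atom environment:
  5 × C (aromatic): 1 H each → 5
  3 × C: 2 H each → 6
  2 × C: 1 H each → 2
  2 × C: no H
  1 × C (aromatic): no H
  1 × O: 1 H
  Total hydrogens = 14.
Molecular formula: C13H14O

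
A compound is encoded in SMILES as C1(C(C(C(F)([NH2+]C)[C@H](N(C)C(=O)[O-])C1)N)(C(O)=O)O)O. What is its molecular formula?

Heavy atoms from the SMILES: 10 C, 1 F, 3 N, 6 O.
Implicit hydrogens by atom environment:
  4 × C: no H
  3 × C: 1 H each → 3
  3 × O: 1 H each → 3
  2 × C: 3 H each → 6
  2 × O: no H
  1 × C: 2 H
  1 × F: no H
  1 × N (charge +1): 2 H
  1 × N: 2 H
  1 × N: no H
  1 × O (charge -1): no H
  Total hydrogens = 18.
Molecular formula: C10H18FN3O6

C10H18FN3O6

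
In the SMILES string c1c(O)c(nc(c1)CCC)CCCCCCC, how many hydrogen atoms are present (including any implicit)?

Hydrogens are implicit in SMILES; fill each atom to its normal valence:
  8 × C: 2 H each → 16
  3 × C (aromatic): no H
  2 × C: 3 H each → 6
  2 × C (aromatic): 1 H each → 2
  1 × N (aromatic): no H
  1 × O: 1 H
  Total hydrogens = 25.

25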